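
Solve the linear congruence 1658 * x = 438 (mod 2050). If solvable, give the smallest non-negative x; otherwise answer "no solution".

First find gcd(1658, 2050):
2050 = 1·1658 + 392
1658 = 4·392 + 90
392 = 4·90 + 32
90 = 2·32 + 26
32 = 1·26 + 6
26 = 4·6 + 2
6 = 3·2 + 0
gcd = 2 and 2 | 438, so solutions exist. Divide through by 2: 829x ≡ 219 (mod 1025).
Now find 829⁻¹ mod 1025:
1025 = 1·829 + 196
829 = 4·196 + 45
196 = 4·45 + 16
45 = 2·16 + 13
16 = 1·13 + 3
13 = 4·3 + 1
3 = 3·1 + 0
Back-substitute:
1 = 13 − 4·3
1 = −4·16 + 5·13
1 = 5·45 − 14·16
1 = −14·196 + 61·45
1 = 61·829 − 258·196
1 = −258·1025 + 319·829
So 829⁻¹ ≡ 319 (mod 1025).
Then x ≡ 319·219 ≡ 161 (mod 1025); the smallest non-negative solution is x = 161.

161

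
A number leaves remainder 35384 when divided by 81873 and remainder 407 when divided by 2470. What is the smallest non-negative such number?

62340737

Write x = 35384 + 81873·k. Then 81873·k ≡ 407 − 35384 ≡ 2073 (mod 2470).
Need 81873⁻¹ mod 2470. Extended Euclid on (2470, 363):
2470 = 6·363 + 292
363 = 1·292 + 71
292 = 4·71 + 8
71 = 8·8 + 7
8 = 1·7 + 1
7 = 7·1 + 0
Back-substitute:
1 = 8 − 7
1 = −71 + 9·8
1 = 9·292 − 37·71
1 = −37·363 + 46·292
1 = 46·2470 − 313·363
81873⁻¹ ≡ 2157 (mod 2470), so k ≡ 2157·2073 ≡ 761 (mod 2470).
x = 35384 + 81873·761 = 62340737.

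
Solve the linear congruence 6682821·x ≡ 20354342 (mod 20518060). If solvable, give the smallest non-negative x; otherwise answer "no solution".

17869222

First find gcd(6682821, 20518060):
20518060 = 3·6682821 + 469597
6682821 = 14·469597 + 108463
469597 = 4·108463 + 35745
108463 = 3·35745 + 1228
35745 = 29·1228 + 133
1228 = 9·133 + 31
133 = 4·31 + 9
31 = 3·9 + 4
9 = 2·4 + 1
4 = 4·1 + 0
gcd = 1, so a unique solution mod 20518060 exists.
Back-substitute for the Bézout coefficients:
1 = 9 − 2·4
1 = −2·31 + 7·9
1 = 7·133 − 30·31
1 = −30·1228 + 277·133
1 = 277·35745 − 8063·1228
1 = −8063·108463 + 24466·35745
1 = 24466·469597 − 105927·108463
1 = −105927·6682821 + 1507444·469597
1 = 1507444·20518060 − 4628259·6682821
So 6682821·(-4628259) ≡ 1 (mod 20518060), giving 6682821⁻¹ ≡ 15889801.
x ≡ 6682821⁻¹·20354342 ≡ 15889801·20354342 ≡ 17869222 (mod 20518060).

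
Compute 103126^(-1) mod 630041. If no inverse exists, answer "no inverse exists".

Run Euclid on (630041, 103126):
630041 = 6×103126 + 11285
103126 = 9×11285 + 1561
11285 = 7×1561 + 358
1561 = 4×358 + 129
358 = 2×129 + 100
129 = 1×100 + 29
100 = 3×29 + 13
29 = 2×13 + 3
13 = 4×3 + 1
3 = 3×1 + 0
gcd = 1, so the inverse exists. Back-substitute:
1 = 13 − 4·3
1 = −4·29 + 9·13
1 = 9·100 − 31·29
1 = −31·129 + 40·100
1 = 40·358 − 111·129
1 = −111·1561 + 484·358
1 = 484·11285 − 3499·1561
1 = −3499·103126 + 31975·11285
1 = 31975·630041 − 195349·103126
Hence 103126⁻¹ ≡ -195349 ≡ 434692 (mod 630041).

434692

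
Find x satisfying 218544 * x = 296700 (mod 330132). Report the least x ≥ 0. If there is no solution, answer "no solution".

First find gcd(218544, 330132):
330132 = 1*218544 + 111588
218544 = 1*111588 + 106956
111588 = 1*106956 + 4632
106956 = 23*4632 + 420
4632 = 11*420 + 12
420 = 35*12 + 0
gcd = 12 and 12 | 296700, so solutions exist. Divide through by 12: 18212x ≡ 24725 (mod 27511).
Now find 18212⁻¹ mod 27511:
27511 = 1·18212 + 9299
18212 = 1·9299 + 8913
9299 = 1·8913 + 386
8913 = 23·386 + 35
386 = 11·35 + 1
35 = 35·1 + 0
Back-substitute:
1 = 386 − 11·35
1 = −11·8913 + 254·386
1 = 254·9299 − 265·8913
1 = −265·18212 + 519·9299
1 = 519·27511 − 784·18212
So 18212·(-784) ≡ 1 (mod 27511), i.e. 18212⁻¹ ≡ 26727.
Then x ≡ 26727·24725 ≡ 10855 (mod 27511); the smallest non-negative solution is x = 10855.

10855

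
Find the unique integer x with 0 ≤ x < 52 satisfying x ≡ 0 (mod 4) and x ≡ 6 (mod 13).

Write x = 0 + 4·k. Then 4·k ≡ 6 − 0 ≡ 6 (mod 13).
Need 4⁻¹ mod 13. Extended Euclid on (13, 4):
13 = 3*4 + 1
4 = 4*1 + 0
Back-substitute:
1 = 13 − 3·4
4⁻¹ ≡ 10 (mod 13), so k ≡ 10·6 ≡ 8 (mod 13).
x = 0 + 4·8 = 32.

32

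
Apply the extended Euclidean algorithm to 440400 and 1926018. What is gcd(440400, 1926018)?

Euclidean algorithm:
1926018 = 4×440400 + 164418
440400 = 2×164418 + 111564
164418 = 1×111564 + 52854
111564 = 2×52854 + 5856
52854 = 9×5856 + 150
5856 = 39×150 + 6
150 = 25×6 + 0
gcd(440400, 1926018) = 6.
Express as a combination:
6 = 5856 − 39·150
6 = −39·52854 + 352·5856
6 = 352·111564 − 743·52854
6 = −743·164418 + 1095·111564
6 = 1095·440400 − 2933·164418
6 = −2933·1926018 + 12827·440400
So 6 = (-2933)·1926018 + (12827)·440400.

6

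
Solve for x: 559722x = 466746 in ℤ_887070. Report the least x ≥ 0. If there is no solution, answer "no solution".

127338

First find gcd(559722, 887070):
887070 = 1×559722 + 327348
559722 = 1×327348 + 232374
327348 = 1×232374 + 94974
232374 = 2×94974 + 42426
94974 = 2×42426 + 10122
42426 = 4×10122 + 1938
10122 = 5×1938 + 432
1938 = 4×432 + 210
432 = 2×210 + 12
210 = 17×12 + 6
12 = 2×6 + 0
gcd = 6 and 6 | 466746, so solutions exist. Divide through by 6: 93287x ≡ 77791 (mod 147845).
Now find 93287⁻¹ mod 147845:
147845 = 1*93287 + 54558
93287 = 1*54558 + 38729
54558 = 1*38729 + 15829
38729 = 2*15829 + 7071
15829 = 2*7071 + 1687
7071 = 4*1687 + 323
1687 = 5*323 + 72
323 = 4*72 + 35
72 = 2*35 + 2
35 = 17*2 + 1
2 = 2*1 + 0
Back-substitute:
1 = 35 − 17·2
1 = −17·72 + 35·35
1 = 35·323 − 157·72
1 = −157·1687 + 820·323
1 = 820·7071 − 3437·1687
1 = −3437·15829 + 7694·7071
1 = 7694·38729 − 18825·15829
1 = −18825·54558 + 26519·38729
1 = 26519·93287 − 45344·54558
1 = −45344·147845 + 71863·93287
So 93287⁻¹ ≡ 71863 (mod 147845).
Then x ≡ 71863·77791 ≡ 127338 (mod 147845); the smallest non-negative solution is x = 127338.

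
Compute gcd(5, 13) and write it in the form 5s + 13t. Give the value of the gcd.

Repeated division:
13 = 2·5 + 3
5 = 1·3 + 2
3 = 1·2 + 1
2 = 2·1 + 0
gcd(5, 13) = 1.
Express as a combination:
1 = 3 − 2
1 = −5 + 2·3
1 = 2·13 − 5·5
So 1 = (2)·13 + (-5)·5.

1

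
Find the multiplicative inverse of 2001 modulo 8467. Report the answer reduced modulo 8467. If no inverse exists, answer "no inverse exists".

Apply the Euclidean algorithm to 8467 and 2001:
8467 = 4·2001 + 463
2001 = 4·463 + 149
463 = 3·149 + 16
149 = 9·16 + 5
16 = 3·5 + 1
5 = 5·1 + 0
gcd = 1, so the inverse exists. Back-substitute:
1 = 16 − 3·5
1 = −3·149 + 28·16
1 = 28·463 − 87·149
1 = −87·2001 + 376·463
1 = 376·8467 − 1591·2001
So 2001·(-1591) ≡ 1 (mod 8467), and -1591 ≡ 6876 (mod 8467).

6876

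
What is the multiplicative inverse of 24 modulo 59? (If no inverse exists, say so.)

32

Run Euclid on (59, 24):
59 = 2×24 + 11
24 = 2×11 + 2
11 = 5×2 + 1
2 = 2×1 + 0
Since gcd(24, 59) = 1, back-substitute to write 1 as a combination:
1 = 11 − 5·2
1 = −5·24 + 11·11
1 = 11·59 − 27·24
Thus 24·(-27) ≡ 1 (mod 59); reducing, -27 mod 59 = 32.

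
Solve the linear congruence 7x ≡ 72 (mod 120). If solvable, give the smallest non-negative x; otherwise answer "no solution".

96

First find gcd(7, 120):
120 = 17·7 + 1
7 = 7·1 + 0
gcd = 1, so a unique solution mod 120 exists.
Back-substitute for the Bézout coefficients:
1 = 120 − 17·7
So 7·(-17) ≡ 1 (mod 120), giving 7⁻¹ ≡ 103.
x ≡ 7⁻¹·72 ≡ 103·72 ≡ 96 (mod 120).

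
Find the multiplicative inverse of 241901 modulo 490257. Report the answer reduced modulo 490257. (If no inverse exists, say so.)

391598

Run Euclid on (490257, 241901):
490257 = 2*241901 + 6455
241901 = 37*6455 + 3066
6455 = 2*3066 + 323
3066 = 9*323 + 159
323 = 2*159 + 5
159 = 31*5 + 4
5 = 1*4 + 1
4 = 4*1 + 0
gcd = 1, so the inverse exists. Back-substitute:
1 = 5 − 4
1 = −159 + 32·5
1 = 32·323 − 65·159
1 = −65·3066 + 617·323
1 = 617·6455 − 1299·3066
1 = −1299·241901 + 48680·6455
1 = 48680·490257 − 98659·241901
Thus 241901·(-98659) ≡ 1 (mod 490257); reducing, -98659 mod 490257 = 391598.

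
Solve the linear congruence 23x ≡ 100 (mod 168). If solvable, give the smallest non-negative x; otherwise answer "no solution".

First find gcd(23, 168):
168 = 7·23 + 7
23 = 3·7 + 2
7 = 3·2 + 1
2 = 2·1 + 0
gcd = 1, so a unique solution mod 168 exists.
Back-substitute for the Bézout coefficients:
1 = 7 − 3·2
1 = −3·23 + 10·7
1 = 10·168 − 73·23
So 23·(-73) ≡ 1 (mod 168), giving 23⁻¹ ≡ 95.
x ≡ 23⁻¹·100 ≡ 95·100 ≡ 92 (mod 168).

92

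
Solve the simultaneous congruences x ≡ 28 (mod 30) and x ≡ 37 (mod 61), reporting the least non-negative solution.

Write x = 28 + 30·k. Then 30·k ≡ 37 − 28 ≡ 9 (mod 61).
Need 30⁻¹ mod 61. Extended Euclid on (61, 30):
61 = 2×30 + 1
30 = 30×1 + 0
Back-substitute:
1 = 61 − 2·30
30⁻¹ ≡ 59 (mod 61), so k ≡ 59·9 ≡ 43 (mod 61).
x = 28 + 30·43 = 1318.

1318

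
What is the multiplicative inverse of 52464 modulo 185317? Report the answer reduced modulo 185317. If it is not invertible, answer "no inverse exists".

Run Euclid on (185317, 52464):
185317 = 3×52464 + 27925
52464 = 1×27925 + 24539
27925 = 1×24539 + 3386
24539 = 7×3386 + 837
3386 = 4×837 + 38
837 = 22×38 + 1
38 = 38×1 + 0
The gcd is 1. Working backward:
1 = 837 − 22·38
1 = −22·3386 + 89·837
1 = 89·24539 − 645·3386
1 = −645·27925 + 734·24539
1 = 734·52464 − 1379·27925
1 = −1379·185317 + 4871·52464
So 52464·4871 ≡ 1 (mod 185317).

4871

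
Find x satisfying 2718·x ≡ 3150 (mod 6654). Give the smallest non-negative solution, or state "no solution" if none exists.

First find gcd(2718, 6654):
6654 = 2·2718 + 1218
2718 = 2·1218 + 282
1218 = 4·282 + 90
282 = 3·90 + 12
90 = 7·12 + 6
12 = 2·6 + 0
gcd = 6 and 6 | 3150, so solutions exist. Divide through by 6: 453x ≡ 525 (mod 1109).
Now find 453⁻¹ mod 1109:
1109 = 2×453 + 203
453 = 2×203 + 47
203 = 4×47 + 15
47 = 3×15 + 2
15 = 7×2 + 1
2 = 2×1 + 0
Back-substitute:
1 = 15 − 7·2
1 = −7·47 + 22·15
1 = 22·203 − 95·47
1 = −95·453 + 212·203
1 = 212·1109 − 519·453
So 453·(-519) ≡ 1 (mod 1109), i.e. 453⁻¹ ≡ 590.
Then x ≡ 590·525 ≡ 339 (mod 1109); the smallest non-negative solution is x = 339.

339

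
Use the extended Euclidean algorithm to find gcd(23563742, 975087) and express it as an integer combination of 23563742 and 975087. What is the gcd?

Apply Euclid's algorithm to 23563742 and 975087:
23563742 = 24·975087 + 161654
975087 = 6·161654 + 5163
161654 = 31·5163 + 1601
5163 = 3·1601 + 360
1601 = 4·360 + 161
360 = 2·161 + 38
161 = 4·38 + 9
38 = 4·9 + 2
9 = 4·2 + 1
2 = 2·1 + 0
gcd(23563742, 975087) = 1.
Working backward:
1 = 9 − 4·2
1 = −4·38 + 17·9
1 = 17·161 − 72·38
1 = −72·360 + 161·161
1 = 161·1601 − 716·360
1 = −716·5163 + 2309·1601
1 = 2309·161654 − 72295·5163
1 = −72295·975087 + 436079·161654
1 = 436079·23563742 − 10538191·975087
So 1 = (436079)·23563742 + (-10538191)·975087.

1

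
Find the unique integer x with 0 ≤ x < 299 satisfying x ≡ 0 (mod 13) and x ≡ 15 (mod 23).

Write x = 0 + 13·k. Then 13·k ≡ 15 − 0 ≡ 15 (mod 23).
Need 13⁻¹ mod 23. Extended Euclid on (23, 13):
23 = 1×13 + 10
13 = 1×10 + 3
10 = 3×3 + 1
3 = 3×1 + 0
Back-substitute:
1 = 10 − 3·3
1 = −3·13 + 4·10
1 = 4·23 − 7·13
13⁻¹ ≡ 16 (mod 23), so k ≡ 16·15 ≡ 10 (mod 23).
x = 0 + 13·10 = 130.

130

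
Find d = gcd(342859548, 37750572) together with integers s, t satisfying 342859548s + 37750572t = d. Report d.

12

Apply Euclid's algorithm to 342859548 and 37750572:
342859548 = 9*37750572 + 3104400
37750572 = 12*3104400 + 497772
3104400 = 6*497772 + 117768
497772 = 4*117768 + 26700
117768 = 4*26700 + 10968
26700 = 2*10968 + 4764
10968 = 2*4764 + 1440
4764 = 3*1440 + 444
1440 = 3*444 + 108
444 = 4*108 + 12
108 = 9*12 + 0
gcd(342859548, 37750572) = 12.
Back-substituting:
12 = 444 − 4·108
12 = −4·1440 + 13·444
12 = 13·4764 − 43·1440
12 = −43·10968 + 99·4764
12 = 99·26700 − 241·10968
12 = −241·117768 + 1063·26700
12 = 1063·497772 − 4493·117768
12 = −4493·3104400 + 28021·497772
12 = 28021·37750572 − 340745·3104400
12 = −340745·342859548 + 3094726·37750572
So 12 = (-340745)·342859548 + (3094726)·37750572.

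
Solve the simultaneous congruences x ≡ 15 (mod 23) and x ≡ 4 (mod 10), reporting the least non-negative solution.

84

Write x = 15 + 23·k. Then 23·k ≡ 4 − 15 ≡ 9 (mod 10).
Need 23⁻¹ mod 10. Extended Euclid on (10, 3):
10 = 3·3 + 1
3 = 3·1 + 0
Back-substitute:
1 = 10 − 3·3
23⁻¹ ≡ 7 (mod 10), so k ≡ 7·9 ≡ 3 (mod 10).
x = 15 + 23·3 = 84.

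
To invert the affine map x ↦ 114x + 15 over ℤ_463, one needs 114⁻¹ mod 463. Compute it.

Extended Euclidean algorithm:
463 = 4·114 + 7
114 = 16·7 + 2
7 = 3·2 + 1
2 = 2·1 + 0
Since gcd(114, 463) = 1, back-substitute to write 1 as a combination:
1 = 7 − 3·2
1 = −3·114 + 49·7
1 = 49·463 − 199·114
So 114·(-199) ≡ 1 (mod 463), and -199 ≡ 264 (mod 463).

264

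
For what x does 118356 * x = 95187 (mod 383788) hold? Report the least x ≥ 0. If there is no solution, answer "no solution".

gcd(118356, 383788):
383788 = 3·118356 + 28720
118356 = 4·28720 + 3476
28720 = 8·3476 + 912
3476 = 3·912 + 740
912 = 1·740 + 172
740 = 4·172 + 52
172 = 3·52 + 16
52 = 3·16 + 4
16 = 4·4 + 0
gcd = 4, but 4 ∤ 95187, so the congruence has no solution.

no solution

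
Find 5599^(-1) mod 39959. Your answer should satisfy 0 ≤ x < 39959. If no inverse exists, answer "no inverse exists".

Extended Euclidean algorithm:
39959 = 7·5599 + 766
5599 = 7·766 + 237
766 = 3·237 + 55
237 = 4·55 + 17
55 = 3·17 + 4
17 = 4·4 + 1
4 = 4·1 + 0
Since gcd(5599, 39959) = 1, back-substitute to write 1 as a combination:
1 = 17 − 4·4
1 = −4·55 + 13·17
1 = 13·237 − 56·55
1 = −56·766 + 181·237
1 = 181·5599 − 1323·766
1 = −1323·39959 + 9442·5599
So 5599·9442 ≡ 1 (mod 39959).

9442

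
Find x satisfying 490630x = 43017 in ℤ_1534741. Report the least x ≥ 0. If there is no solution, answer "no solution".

First find gcd(490630, 1534741):
1534741 = 3*490630 + 62851
490630 = 7*62851 + 50673
62851 = 1*50673 + 12178
50673 = 4*12178 + 1961
12178 = 6*1961 + 412
1961 = 4*412 + 313
412 = 1*313 + 99
313 = 3*99 + 16
99 = 6*16 + 3
16 = 5*3 + 1
3 = 3*1 + 0
gcd = 1, so a unique solution mod 1534741 exists.
Back-substitute for the Bézout coefficients:
1 = 16 − 5·3
1 = −5·99 + 31·16
1 = 31·313 − 98·99
1 = −98·412 + 129·313
1 = 129·1961 − 614·412
1 = −614·12178 + 3813·1961
1 = 3813·50673 − 15866·12178
1 = −15866·62851 + 19679·50673
1 = 19679·490630 − 153619·62851
1 = −153619·1534741 + 480536·490630
So 490630·(480536) ≡ 1 (mod 1534741), giving 490630⁻¹ ≡ 480536.
x ≡ 490630⁻¹·43017 ≡ 480536·43017 ≡ 1325324 (mod 1534741).

1325324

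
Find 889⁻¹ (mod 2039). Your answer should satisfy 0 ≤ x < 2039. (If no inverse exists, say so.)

1789

Run Euclid on (2039, 889):
2039 = 2·889 + 261
889 = 3·261 + 106
261 = 2·106 + 49
106 = 2·49 + 8
49 = 6·8 + 1
8 = 8·1 + 0
The gcd is 1. Working backward:
1 = 49 − 6·8
1 = −6·106 + 13·49
1 = 13·261 − 32·106
1 = −32·889 + 109·261
1 = 109·2039 − 250·889
Thus 889·(-250) ≡ 1 (mod 2039); reducing, -250 mod 2039 = 1789.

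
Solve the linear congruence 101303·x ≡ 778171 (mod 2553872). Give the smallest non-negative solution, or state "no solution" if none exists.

First find gcd(101303, 2553872):
2553872 = 25×101303 + 21297
101303 = 4×21297 + 16115
21297 = 1×16115 + 5182
16115 = 3×5182 + 569
5182 = 9×569 + 61
569 = 9×61 + 20
61 = 3×20 + 1
20 = 20×1 + 0
gcd = 1, so a unique solution mod 2553872 exists.
Back-substitute for the Bézout coefficients:
1 = 61 − 3·20
1 = −3·569 + 28·61
1 = 28·5182 − 255·569
1 = −255·16115 + 793·5182
1 = 793·21297 − 1048·16115
1 = −1048·101303 + 4985·21297
1 = 4985·2553872 − 125673·101303
So 101303·(-125673) ≡ 1 (mod 2553872), giving 101303⁻¹ ≡ 2428199.
x ≡ 101303⁻¹·778171 ≡ 2428199·778171 ≡ 336413 (mod 2553872).

336413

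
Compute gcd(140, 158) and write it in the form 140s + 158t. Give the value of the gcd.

Euclidean algorithm:
158 = 1×140 + 18
140 = 7×18 + 14
18 = 1×14 + 4
14 = 3×4 + 2
4 = 2×2 + 0
gcd(140, 158) = 2.
Back-substituting:
2 = 14 − 3·4
2 = −3·18 + 4·14
2 = 4·140 − 31·18
2 = −31·158 + 35·140
So 2 = (-31)·158 + (35)·140.

2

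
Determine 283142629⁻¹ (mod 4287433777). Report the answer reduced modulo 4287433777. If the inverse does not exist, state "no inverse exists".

Compute gcd(283142629, 4287433777):
4287433777 = 15·283142629 + 40294342
283142629 = 7·40294342 + 1082235
40294342 = 37·1082235 + 251647
1082235 = 4·251647 + 75647
251647 = 3·75647 + 24706
75647 = 3·24706 + 1529
24706 = 16·1529 + 242
1529 = 6·242 + 77
242 = 3·77 + 11
77 = 7·11 + 0
Since gcd = 11 > 1, 283142629 is not a unit mod 4287433777.

no inverse exists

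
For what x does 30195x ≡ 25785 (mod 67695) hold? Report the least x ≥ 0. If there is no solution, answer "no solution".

4265

First find gcd(30195, 67695):
67695 = 2×30195 + 7305
30195 = 4×7305 + 975
7305 = 7×975 + 480
975 = 2×480 + 15
480 = 32×15 + 0
gcd = 15 and 15 | 25785, so solutions exist. Divide through by 15: 2013x ≡ 1719 (mod 4513).
Now find 2013⁻¹ mod 4513:
4513 = 2·2013 + 487
2013 = 4·487 + 65
487 = 7·65 + 32
65 = 2·32 + 1
32 = 32·1 + 0
Back-substitute:
1 = 65 − 2·32
1 = −2·487 + 15·65
1 = 15·2013 − 62·487
1 = −62·4513 + 139·2013
So 2013⁻¹ ≡ 139 (mod 4513).
Then x ≡ 139·1719 ≡ 4265 (mod 4513); the smallest non-negative solution is x = 4265.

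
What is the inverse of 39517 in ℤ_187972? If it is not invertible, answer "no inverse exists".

181265

gcd(187972, 39517) by repeated division:
187972 = 4·39517 + 29904
39517 = 1·29904 + 9613
29904 = 3·9613 + 1065
9613 = 9·1065 + 28
1065 = 38·28 + 1
28 = 28·1 + 0
The gcd is 1. Working backward:
1 = 1065 − 38·28
1 = −38·9613 + 343·1065
1 = 343·29904 − 1067·9613
1 = −1067·39517 + 1410·29904
1 = 1410·187972 − 6707·39517
Hence 39517⁻¹ ≡ -6707 ≡ 181265 (mod 187972).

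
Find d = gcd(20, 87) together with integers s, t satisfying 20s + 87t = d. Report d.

1

Euclidean algorithm:
87 = 4×20 + 7
20 = 2×7 + 6
7 = 1×6 + 1
6 = 6×1 + 0
gcd(20, 87) = 1.
Back-substituting:
1 = 7 − 6
1 = −20 + 3·7
1 = 3·87 − 13·20
So 1 = (3)·87 + (-13)·20.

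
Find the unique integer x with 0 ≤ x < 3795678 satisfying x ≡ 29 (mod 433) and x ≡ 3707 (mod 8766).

415709

Write x = 29 + 433·k. Then 433·k ≡ 3707 − 29 ≡ 3678 (mod 8766).
Need 433⁻¹ mod 8766. Extended Euclid on (8766, 433):
8766 = 20·433 + 106
433 = 4·106 + 9
106 = 11·9 + 7
9 = 1·7 + 2
7 = 3·2 + 1
2 = 2·1 + 0
Back-substitute:
1 = 7 − 3·2
1 = −3·9 + 4·7
1 = 4·106 − 47·9
1 = −47·433 + 192·106
1 = 192·8766 − 3887·433
433⁻¹ ≡ 4879 (mod 8766), so k ≡ 4879·3678 ≡ 960 (mod 8766).
x = 29 + 433·960 = 415709.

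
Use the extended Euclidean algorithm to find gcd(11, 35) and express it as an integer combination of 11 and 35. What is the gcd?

1

Euclidean algorithm:
35 = 3*11 + 2
11 = 5*2 + 1
2 = 2*1 + 0
gcd(11, 35) = 1.
Back-substituting:
1 = 11 − 5·2
1 = −5·35 + 16·11
So 1 = (-5)·35 + (16)·11.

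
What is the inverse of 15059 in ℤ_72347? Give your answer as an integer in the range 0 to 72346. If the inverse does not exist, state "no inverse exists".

no inverse exists

Euclidean algorithm on 72347, 15059:
72347 = 4*15059 + 12111
15059 = 1*12111 + 2948
12111 = 4*2948 + 319
2948 = 9*319 + 77
319 = 4*77 + 11
77 = 7*11 + 0
Since gcd = 11 > 1, 15059 is not a unit mod 72347.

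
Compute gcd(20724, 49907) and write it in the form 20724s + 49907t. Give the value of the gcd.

Repeated division:
49907 = 2*20724 + 8459
20724 = 2*8459 + 3806
8459 = 2*3806 + 847
3806 = 4*847 + 418
847 = 2*418 + 11
418 = 38*11 + 0
gcd(20724, 49907) = 11.
Express as a combination:
11 = 847 − 2·418
11 = −2·3806 + 9·847
11 = 9·8459 − 20·3806
11 = −20·20724 + 49·8459
11 = 49·49907 − 118·20724
So 11 = (49)·49907 + (-118)·20724.

11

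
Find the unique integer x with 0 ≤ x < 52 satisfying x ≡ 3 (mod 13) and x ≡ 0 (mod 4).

16

Write x = 3 + 13·k. Then 13·k ≡ 0 − 3 ≡ 1 (mod 4).
Need 13⁻¹ mod 4. Extended Euclid on (4, 1):
4 = 4·1 + 0
13⁻¹ ≡ 1 (mod 4), so k ≡ 1·1 ≡ 1 (mod 4).
x = 3 + 13·1 = 16.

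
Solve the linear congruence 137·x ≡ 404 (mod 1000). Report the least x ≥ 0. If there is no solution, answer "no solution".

492

First find gcd(137, 1000):
1000 = 7·137 + 41
137 = 3·41 + 14
41 = 2·14 + 13
14 = 1·13 + 1
13 = 13·1 + 0
gcd = 1, so a unique solution mod 1000 exists.
Back-substitute for the Bézout coefficients:
1 = 14 − 13
1 = −41 + 3·14
1 = 3·137 − 10·41
1 = −10·1000 + 73·137
So 137·(73) ≡ 1 (mod 1000), giving 137⁻¹ ≡ 73.
x ≡ 137⁻¹·404 ≡ 73·404 ≡ 492 (mod 1000).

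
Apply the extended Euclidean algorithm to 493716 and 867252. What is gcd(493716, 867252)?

Euclidean algorithm:
867252 = 1×493716 + 373536
493716 = 1×373536 + 120180
373536 = 3×120180 + 12996
120180 = 9×12996 + 3216
12996 = 4×3216 + 132
3216 = 24×132 + 48
132 = 2×48 + 36
48 = 1×36 + 12
36 = 3×12 + 0
gcd(493716, 867252) = 12.
Back-substituting:
12 = 48 − 36
12 = −132 + 3·48
12 = 3·3216 − 73·132
12 = −73·12996 + 295·3216
12 = 295·120180 − 2728·12996
12 = −2728·373536 + 8479·120180
12 = 8479·493716 − 11207·373536
12 = −11207·867252 + 19686·493716
So 12 = (-11207)·867252 + (19686)·493716.

12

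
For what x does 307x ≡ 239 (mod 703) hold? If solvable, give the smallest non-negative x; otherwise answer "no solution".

200

First find gcd(307, 703):
703 = 2*307 + 89
307 = 3*89 + 40
89 = 2*40 + 9
40 = 4*9 + 4
9 = 2*4 + 1
4 = 4*1 + 0
gcd = 1, so a unique solution mod 703 exists.
Back-substitute for the Bézout coefficients:
1 = 9 − 2·4
1 = −2·40 + 9·9
1 = 9·89 − 20·40
1 = −20·307 + 69·89
1 = 69·703 − 158·307
So 307·(-158) ≡ 1 (mod 703), giving 307⁻¹ ≡ 545.
x ≡ 307⁻¹·239 ≡ 545·239 ≡ 200 (mod 703).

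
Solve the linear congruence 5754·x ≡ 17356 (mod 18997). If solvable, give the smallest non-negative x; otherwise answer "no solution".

8171

First find gcd(5754, 18997):
18997 = 3×5754 + 1735
5754 = 3×1735 + 549
1735 = 3×549 + 88
549 = 6×88 + 21
88 = 4×21 + 4
21 = 5×4 + 1
4 = 4×1 + 0
gcd = 1, so a unique solution mod 18997 exists.
Back-substitute for the Bézout coefficients:
1 = 21 − 5·4
1 = −5·88 + 21·21
1 = 21·549 − 131·88
1 = −131·1735 + 414·549
1 = 414·5754 − 1373·1735
1 = −1373·18997 + 4533·5754
So 5754·(4533) ≡ 1 (mod 18997), giving 5754⁻¹ ≡ 4533.
x ≡ 5754⁻¹·17356 ≡ 4533·17356 ≡ 8171 (mod 18997).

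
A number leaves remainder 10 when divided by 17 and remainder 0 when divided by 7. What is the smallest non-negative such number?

112

Write x = 10 + 17·k. Then 17·k ≡ 0 − 10 ≡ 4 (mod 7).
Need 17⁻¹ mod 7. Extended Euclid on (7, 3):
7 = 2·3 + 1
3 = 3·1 + 0
Back-substitute:
1 = 7 − 2·3
17⁻¹ ≡ 5 (mod 7), so k ≡ 5·4 ≡ 6 (mod 7).
x = 10 + 17·6 = 112.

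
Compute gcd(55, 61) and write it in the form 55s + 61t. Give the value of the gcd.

Apply Euclid's algorithm to 61 and 55:
61 = 1*55 + 6
55 = 9*6 + 1
6 = 6*1 + 0
gcd(55, 61) = 1.
Back-substituting:
1 = 55 − 9·6
1 = −9·61 + 10·55
So 1 = (-9)·61 + (10)·55.

1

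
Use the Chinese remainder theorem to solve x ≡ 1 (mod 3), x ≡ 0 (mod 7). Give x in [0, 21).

Write x = 1 + 3·k. Then 3·k ≡ 0 − 1 ≡ 6 (mod 7).
Need 3⁻¹ mod 7. Extended Euclid on (7, 3):
7 = 2·3 + 1
3 = 3·1 + 0
Back-substitute:
1 = 7 − 2·3
3⁻¹ ≡ 5 (mod 7), so k ≡ 5·6 ≡ 2 (mod 7).
x = 1 + 3·2 = 7.

7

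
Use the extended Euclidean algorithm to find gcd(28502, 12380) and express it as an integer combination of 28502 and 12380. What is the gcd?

2

Apply Euclid's algorithm to 28502 and 12380:
28502 = 2*12380 + 3742
12380 = 3*3742 + 1154
3742 = 3*1154 + 280
1154 = 4*280 + 34
280 = 8*34 + 8
34 = 4*8 + 2
8 = 4*2 + 0
gcd(28502, 12380) = 2.
Express as a combination:
2 = 34 − 4·8
2 = −4·280 + 33·34
2 = 33·1154 − 136·280
2 = −136·3742 + 441·1154
2 = 441·12380 − 1459·3742
2 = −1459·28502 + 3359·12380
So 2 = (-1459)·28502 + (3359)·12380.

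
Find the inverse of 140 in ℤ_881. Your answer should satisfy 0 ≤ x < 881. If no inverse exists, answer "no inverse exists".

623

gcd(881, 140) by repeated division:
881 = 6×140 + 41
140 = 3×41 + 17
41 = 2×17 + 7
17 = 2×7 + 3
7 = 2×3 + 1
3 = 3×1 + 0
The gcd is 1. Working backward:
1 = 7 − 2·3
1 = −2·17 + 5·7
1 = 5·41 − 12·17
1 = −12·140 + 41·41
1 = 41·881 − 258·140
So 140·(-258) ≡ 1 (mod 881), and -258 ≡ 623 (mod 881).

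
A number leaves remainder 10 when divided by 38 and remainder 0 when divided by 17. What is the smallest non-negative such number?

238

Write x = 10 + 38·k. Then 38·k ≡ 0 − 10 ≡ 7 (mod 17).
Need 38⁻¹ mod 17. Extended Euclid on (17, 4):
17 = 4*4 + 1
4 = 4*1 + 0
Back-substitute:
1 = 17 − 4·4
38⁻¹ ≡ 13 (mod 17), so k ≡ 13·7 ≡ 6 (mod 17).
x = 10 + 38·6 = 238.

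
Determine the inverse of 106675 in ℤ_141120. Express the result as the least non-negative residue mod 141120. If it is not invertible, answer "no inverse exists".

Compute gcd(106675, 141120):
141120 = 1×106675 + 34445
106675 = 3×34445 + 3340
34445 = 10×3340 + 1045
3340 = 3×1045 + 205
1045 = 5×205 + 20
205 = 10×20 + 5
20 = 4×5 + 0
Since gcd = 5 > 1, 106675 is not a unit mod 141120.

no inverse exists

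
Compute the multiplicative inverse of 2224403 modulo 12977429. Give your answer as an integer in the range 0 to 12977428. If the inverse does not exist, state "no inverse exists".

Apply the Euclidean algorithm to 12977429 and 2224403:
12977429 = 5·2224403 + 1855414
2224403 = 1·1855414 + 368989
1855414 = 5·368989 + 10469
368989 = 35·10469 + 2574
10469 = 4·2574 + 173
2574 = 14·173 + 152
173 = 1·152 + 21
152 = 7·21 + 5
21 = 4·5 + 1
5 = 5·1 + 0
gcd = 1, so the inverse exists. Back-substitute:
1 = 21 − 4·5
1 = −4·152 + 29·21
1 = 29·173 − 33·152
1 = −33·2574 + 491·173
1 = 491·10469 − 1997·2574
1 = −1997·368989 + 70386·10469
1 = 70386·1855414 − 353927·368989
1 = −353927·2224403 + 424313·1855414
1 = 424313·12977429 − 2475492·2224403
Thus 2224403·(-2475492) ≡ 1 (mod 12977429); reducing, -2475492 mod 12977429 = 10501937.

10501937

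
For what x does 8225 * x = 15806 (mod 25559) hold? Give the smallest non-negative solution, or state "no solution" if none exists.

First find gcd(8225, 25559):
25559 = 3*8225 + 884
8225 = 9*884 + 269
884 = 3*269 + 77
269 = 3*77 + 38
77 = 2*38 + 1
38 = 38*1 + 0
gcd = 1, so a unique solution mod 25559 exists.
Back-substitute for the Bézout coefficients:
1 = 77 − 2·38
1 = −2·269 + 7·77
1 = 7·884 − 23·269
1 = −23·8225 + 214·884
1 = 214·25559 − 665·8225
So 8225·(-665) ≡ 1 (mod 25559), giving 8225⁻¹ ≡ 24894.
x ≡ 8225⁻¹·15806 ≡ 24894·15806 ≡ 19318 (mod 25559).

19318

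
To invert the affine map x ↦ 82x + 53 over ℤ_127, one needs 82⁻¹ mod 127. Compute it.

Apply the Euclidean algorithm to 127 and 82:
127 = 1·82 + 45
82 = 1·45 + 37
45 = 1·37 + 8
37 = 4·8 + 5
8 = 1·5 + 3
5 = 1·3 + 2
3 = 1·2 + 1
2 = 2·1 + 0
The gcd is 1. Working backward:
1 = 3 − 2
1 = −5 + 2·3
1 = 2·8 − 3·5
1 = −3·37 + 14·8
1 = 14·45 − 17·37
1 = −17·82 + 31·45
1 = 31·127 − 48·82
Hence 82⁻¹ ≡ -48 ≡ 79 (mod 127).

79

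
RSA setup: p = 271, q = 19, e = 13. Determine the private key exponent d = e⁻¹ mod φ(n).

φ(n) = (p−1)(q−1) = 270·18 = 4860.
Need d with 13·d ≡ 1 (mod 4860). Apply the extended Euclidean algorithm:
4860 = 373·13 + 11
13 = 1·11 + 2
11 = 5·2 + 1
2 = 2·1 + 0
Back-substitute:
1 = 11 − 5·2
1 = −5·13 + 6·11
1 = 6·4860 − 2243·13
So 13·(-2243) ≡ 1 (mod 4860), hence d ≡ -2243 ≡ 2617 (mod 4860).

2617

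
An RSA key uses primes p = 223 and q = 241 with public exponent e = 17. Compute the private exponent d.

25073

φ(n) = (p−1)(q−1) = 222·240 = 53280.
Need d with 17·d ≡ 1 (mod 53280). Apply the extended Euclidean algorithm:
53280 = 3134·17 + 2
17 = 8·2 + 1
2 = 2·1 + 0
Back-substitute:
1 = 17 − 8·2
1 = −8·53280 + 25073·17
So 17·25073 ≡ 1 (mod 53280), hence d = 25073.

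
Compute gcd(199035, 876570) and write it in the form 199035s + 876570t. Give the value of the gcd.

15

Repeated division:
876570 = 4·199035 + 80430
199035 = 2·80430 + 38175
80430 = 2·38175 + 4080
38175 = 9·4080 + 1455
4080 = 2·1455 + 1170
1455 = 1·1170 + 285
1170 = 4·285 + 30
285 = 9·30 + 15
30 = 2·15 + 0
gcd(199035, 876570) = 15.
Express as a combination:
15 = 285 − 9·30
15 = −9·1170 + 37·285
15 = 37·1455 − 46·1170
15 = −46·4080 + 129·1455
15 = 129·38175 − 1207·4080
15 = −1207·80430 + 2543·38175
15 = 2543·199035 − 6293·80430
15 = −6293·876570 + 27715·199035
So 15 = (-6293)·876570 + (27715)·199035.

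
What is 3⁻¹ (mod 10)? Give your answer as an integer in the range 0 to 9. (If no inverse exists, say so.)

Extended Euclidean algorithm:
10 = 3×3 + 1
3 = 3×1 + 0
Since gcd(3, 10) = 1, back-substitute to write 1 as a combination:
1 = 10 − 3·3
Hence 3⁻¹ ≡ -3 ≡ 7 (mod 10).

7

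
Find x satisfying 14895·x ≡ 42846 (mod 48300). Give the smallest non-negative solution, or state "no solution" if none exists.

gcd(14895, 48300):
48300 = 3×14895 + 3615
14895 = 4×3615 + 435
3615 = 8×435 + 135
435 = 3×135 + 30
135 = 4×30 + 15
30 = 2×15 + 0
gcd = 15, but 15 ∤ 42846, so the congruence has no solution.

no solution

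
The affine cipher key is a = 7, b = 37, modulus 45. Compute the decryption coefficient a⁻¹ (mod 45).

Extended Euclidean algorithm:
45 = 6·7 + 3
7 = 2·3 + 1
3 = 3·1 + 0
gcd = 1, so the inverse exists. Back-substitute:
1 = 7 − 2·3
1 = −2·45 + 13·7
So 7·13 ≡ 1 (mod 45).

13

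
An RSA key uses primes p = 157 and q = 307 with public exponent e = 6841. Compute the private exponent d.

40465

φ(n) = (p−1)(q−1) = 156·306 = 47736.
Need d with 6841·d ≡ 1 (mod 47736). Apply the extended Euclidean algorithm:
47736 = 6×6841 + 6690
6841 = 1×6690 + 151
6690 = 44×151 + 46
151 = 3×46 + 13
46 = 3×13 + 7
13 = 1×7 + 6
7 = 1×6 + 1
6 = 6×1 + 0
Back-substitute:
1 = 7 − 6
1 = −13 + 2·7
1 = 2·46 − 7·13
1 = −7·151 + 23·46
1 = 23·6690 − 1019·151
1 = −1019·6841 + 1042·6690
1 = 1042·47736 − 7271·6841
So 6841·(-7271) ≡ 1 (mod 47736), hence d ≡ -7271 ≡ 40465 (mod 47736).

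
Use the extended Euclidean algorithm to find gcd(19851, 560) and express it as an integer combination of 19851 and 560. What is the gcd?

Apply Euclid's algorithm to 19851 and 560:
19851 = 35*560 + 251
560 = 2*251 + 58
251 = 4*58 + 19
58 = 3*19 + 1
19 = 19*1 + 0
gcd(19851, 560) = 1.
Express as a combination:
1 = 58 − 3·19
1 = −3·251 + 13·58
1 = 13·560 − 29·251
1 = −29·19851 + 1028·560
So 1 = (-29)·19851 + (1028)·560.

1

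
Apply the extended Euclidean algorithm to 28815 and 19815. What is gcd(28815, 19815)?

Euclidean algorithm:
28815 = 1*19815 + 9000
19815 = 2*9000 + 1815
9000 = 4*1815 + 1740
1815 = 1*1740 + 75
1740 = 23*75 + 15
75 = 5*15 + 0
gcd(28815, 19815) = 15.
Express as a combination:
15 = 1740 − 23·75
15 = −23·1815 + 24·1740
15 = 24·9000 − 119·1815
15 = −119·19815 + 262·9000
15 = 262·28815 − 381·19815
So 15 = (262)·28815 + (-381)·19815.

15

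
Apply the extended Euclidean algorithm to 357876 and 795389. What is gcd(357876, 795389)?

Repeated division:
795389 = 2×357876 + 79637
357876 = 4×79637 + 39328
79637 = 2×39328 + 981
39328 = 40×981 + 88
981 = 11×88 + 13
88 = 6×13 + 10
13 = 1×10 + 3
10 = 3×3 + 1
3 = 3×1 + 0
gcd(357876, 795389) = 1.
Express as a combination:
1 = 10 − 3·3
1 = −3·13 + 4·10
1 = 4·88 − 27·13
1 = −27·981 + 301·88
1 = 301·39328 − 12067·981
1 = −12067·79637 + 24435·39328
1 = 24435·357876 − 109807·79637
1 = −109807·795389 + 244049·357876
So 1 = (-109807)·795389 + (244049)·357876.

1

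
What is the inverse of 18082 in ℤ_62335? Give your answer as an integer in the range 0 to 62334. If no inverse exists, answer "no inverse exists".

gcd(62335, 18082) by repeated division:
62335 = 3*18082 + 8089
18082 = 2*8089 + 1904
8089 = 4*1904 + 473
1904 = 4*473 + 12
473 = 39*12 + 5
12 = 2*5 + 2
5 = 2*2 + 1
2 = 2*1 + 0
Since gcd(18082, 62335) = 1, back-substitute to write 1 as a combination:
1 = 5 − 2·2
1 = −2·12 + 5·5
1 = 5·473 − 197·12
1 = −197·1904 + 793·473
1 = 793·8089 − 3369·1904
1 = −3369·18082 + 7531·8089
1 = 7531·62335 − 25962·18082
So 18082·(-25962) ≡ 1 (mod 62335), and -25962 ≡ 36373 (mod 62335).

36373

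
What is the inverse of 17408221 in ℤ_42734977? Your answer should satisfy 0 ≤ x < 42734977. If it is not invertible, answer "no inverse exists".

13226877

Run Euclid on (42734977, 17408221):
42734977 = 2*17408221 + 7918535
17408221 = 2*7918535 + 1571151
7918535 = 5*1571151 + 62780
1571151 = 25*62780 + 1651
62780 = 38*1651 + 42
1651 = 39*42 + 13
42 = 3*13 + 3
13 = 4*3 + 1
3 = 3*1 + 0
Since gcd(17408221, 42734977) = 1, back-substitute to write 1 as a combination:
1 = 13 − 4·3
1 = −4·42 + 13·13
1 = 13·1651 − 511·42
1 = −511·62780 + 19431·1651
1 = 19431·1571151 − 486286·62780
1 = −486286·7918535 + 2450861·1571151
1 = 2450861·17408221 − 5388008·7918535
1 = −5388008·42734977 + 13226877·17408221
So 17408221·13226877 ≡ 1 (mod 42734977).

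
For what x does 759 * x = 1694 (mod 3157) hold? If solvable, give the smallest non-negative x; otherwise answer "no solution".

First find gcd(759, 3157):
3157 = 4×759 + 121
759 = 6×121 + 33
121 = 3×33 + 22
33 = 1×22 + 11
22 = 2×11 + 0
gcd = 11 and 11 | 1694, so solutions exist. Divide through by 11: 69x ≡ 154 (mod 287).
Now find 69⁻¹ mod 287:
287 = 4*69 + 11
69 = 6*11 + 3
11 = 3*3 + 2
3 = 1*2 + 1
2 = 2*1 + 0
Back-substitute:
1 = 3 − 2
1 = −11 + 4·3
1 = 4·69 − 25·11
1 = −25·287 + 104·69
So 69⁻¹ ≡ 104 (mod 287).
Then x ≡ 104·154 ≡ 231 (mod 287); the smallest non-negative solution is x = 231.

231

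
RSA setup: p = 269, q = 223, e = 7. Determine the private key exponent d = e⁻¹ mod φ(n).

φ(n) = (p−1)(q−1) = 268·222 = 59496.
Need d with 7·d ≡ 1 (mod 59496). Apply the extended Euclidean algorithm:
59496 = 8499×7 + 3
7 = 2×3 + 1
3 = 3×1 + 0
Back-substitute:
1 = 7 − 2·3
1 = −2·59496 + 16999·7
So 7·16999 ≡ 1 (mod 59496), hence d = 16999.

16999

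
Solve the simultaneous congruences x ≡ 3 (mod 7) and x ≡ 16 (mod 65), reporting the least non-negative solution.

276

Write x = 3 + 7·k. Then 7·k ≡ 16 − 3 ≡ 13 (mod 65).
Need 7⁻¹ mod 65. Extended Euclid on (65, 7):
65 = 9×7 + 2
7 = 3×2 + 1
2 = 2×1 + 0
Back-substitute:
1 = 7 − 3·2
1 = −3·65 + 28·7
7⁻¹ ≡ 28 (mod 65), so k ≡ 28·13 ≡ 39 (mod 65).
x = 3 + 7·39 = 276.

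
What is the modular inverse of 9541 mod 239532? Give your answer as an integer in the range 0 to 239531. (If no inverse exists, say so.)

Apply the Euclidean algorithm to 239532 and 9541:
239532 = 25·9541 + 1007
9541 = 9·1007 + 478
1007 = 2·478 + 51
478 = 9·51 + 19
51 = 2·19 + 13
19 = 1·13 + 6
13 = 2·6 + 1
6 = 6·1 + 0
Since gcd(9541, 239532) = 1, back-substitute to write 1 as a combination:
1 = 13 − 2·6
1 = −2·19 + 3·13
1 = 3·51 − 8·19
1 = −8·478 + 75·51
1 = 75·1007 − 158·478
1 = −158·9541 + 1497·1007
1 = 1497·239532 − 37583·9541
Hence 9541⁻¹ ≡ -37583 ≡ 201949 (mod 239532).

201949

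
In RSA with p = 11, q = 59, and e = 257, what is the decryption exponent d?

φ(n) = (p−1)(q−1) = 10·58 = 580.
Need d with 257·d ≡ 1 (mod 580). Apply the extended Euclidean algorithm:
580 = 2·257 + 66
257 = 3·66 + 59
66 = 1·59 + 7
59 = 8·7 + 3
7 = 2·3 + 1
3 = 3·1 + 0
Back-substitute:
1 = 7 − 2·3
1 = −2·59 + 17·7
1 = 17·66 − 19·59
1 = −19·257 + 74·66
1 = 74·580 − 167·257
So 257·(-167) ≡ 1 (mod 580), hence d ≡ -167 ≡ 413 (mod 580).

413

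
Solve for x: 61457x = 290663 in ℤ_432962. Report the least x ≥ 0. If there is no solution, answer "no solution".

49721

First find gcd(61457, 432962):
432962 = 7·61457 + 2763
61457 = 22·2763 + 671
2763 = 4·671 + 79
671 = 8·79 + 39
79 = 2·39 + 1
39 = 39·1 + 0
gcd = 1, so a unique solution mod 432962 exists.
Back-substitute for the Bézout coefficients:
1 = 79 − 2·39
1 = −2·671 + 17·79
1 = 17·2763 − 70·671
1 = −70·61457 + 1557·2763
1 = 1557·432962 − 10969·61457
So 61457·(-10969) ≡ 1 (mod 432962), giving 61457⁻¹ ≡ 421993.
x ≡ 61457⁻¹·290663 ≡ 421993·290663 ≡ 49721 (mod 432962).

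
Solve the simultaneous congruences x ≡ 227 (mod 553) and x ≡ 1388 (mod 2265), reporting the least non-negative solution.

Write x = 227 + 553·k. Then 553·k ≡ 1388 − 227 ≡ 1161 (mod 2265).
Need 553⁻¹ mod 2265. Extended Euclid on (2265, 553):
2265 = 4*553 + 53
553 = 10*53 + 23
53 = 2*23 + 7
23 = 3*7 + 2
7 = 3*2 + 1
2 = 2*1 + 0
Back-substitute:
1 = 7 − 3·2
1 = −3·23 + 10·7
1 = 10·53 − 23·23
1 = −23·553 + 240·53
1 = 240·2265 − 983·553
553⁻¹ ≡ 1282 (mod 2265), so k ≡ 1282·1161 ≡ 297 (mod 2265).
x = 227 + 553·297 = 164468.

164468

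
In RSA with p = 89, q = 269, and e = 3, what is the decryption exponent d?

φ(n) = (p−1)(q−1) = 88·268 = 23584.
Need d with 3·d ≡ 1 (mod 23584). Apply the extended Euclidean algorithm:
23584 = 7861·3 + 1
3 = 3·1 + 0
Back-substitute:
1 = 23584 − 7861·3
So 3·(-7861) ≡ 1 (mod 23584), hence d ≡ -7861 ≡ 15723 (mod 23584).

15723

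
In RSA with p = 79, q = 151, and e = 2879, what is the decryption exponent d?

φ(n) = (p−1)(q−1) = 78·150 = 11700.
Need d with 2879·d ≡ 1 (mod 11700). Apply the extended Euclidean algorithm:
11700 = 4×2879 + 184
2879 = 15×184 + 119
184 = 1×119 + 65
119 = 1×65 + 54
65 = 1×54 + 11
54 = 4×11 + 10
11 = 1×10 + 1
10 = 10×1 + 0
Back-substitute:
1 = 11 − 10
1 = −54 + 5·11
1 = 5·65 − 6·54
1 = −6·119 + 11·65
1 = 11·184 − 17·119
1 = −17·2879 + 266·184
1 = 266·11700 − 1081·2879
So 2879·(-1081) ≡ 1 (mod 11700), hence d ≡ -1081 ≡ 10619 (mod 11700).

10619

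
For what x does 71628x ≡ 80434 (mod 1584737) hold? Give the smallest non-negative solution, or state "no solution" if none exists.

First find gcd(71628, 1584737):
1584737 = 22*71628 + 8921
71628 = 8*8921 + 260
8921 = 34*260 + 81
260 = 3*81 + 17
81 = 4*17 + 13
17 = 1*13 + 4
13 = 3*4 + 1
4 = 4*1 + 0
gcd = 1, so a unique solution mod 1584737 exists.
Back-substitute for the Bézout coefficients:
1 = 13 − 3·4
1 = −3·17 + 4·13
1 = 4·81 − 19·17
1 = −19·260 + 61·81
1 = 61·8921 − 2093·260
1 = −2093·71628 + 16805·8921
1 = 16805·1584737 − 371803·71628
So 71628·(-371803) ≡ 1 (mod 1584737), giving 71628⁻¹ ≡ 1212934.
x ≡ 71628⁻¹·80434 ≡ 1212934·80434 ≡ 1554162 (mod 1584737).

1554162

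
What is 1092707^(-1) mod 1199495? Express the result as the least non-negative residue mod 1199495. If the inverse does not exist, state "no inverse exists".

no inverse exists

Compute gcd(1092707, 1199495):
1199495 = 1·1092707 + 106788
1092707 = 10·106788 + 24827
106788 = 4·24827 + 7480
24827 = 3·7480 + 2387
7480 = 3·2387 + 319
2387 = 7·319 + 154
319 = 2·154 + 11
154 = 14·11 + 0
Since gcd = 11 > 1, 1092707 is not a unit mod 1199495.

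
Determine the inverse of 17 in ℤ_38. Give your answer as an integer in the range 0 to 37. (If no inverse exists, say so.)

9

Apply the Euclidean algorithm to 38 and 17:
38 = 2*17 + 4
17 = 4*4 + 1
4 = 4*1 + 0
gcd = 1, so the inverse exists. Back-substitute:
1 = 17 − 4·4
1 = −4·38 + 9·17
So 17·9 ≡ 1 (mod 38).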